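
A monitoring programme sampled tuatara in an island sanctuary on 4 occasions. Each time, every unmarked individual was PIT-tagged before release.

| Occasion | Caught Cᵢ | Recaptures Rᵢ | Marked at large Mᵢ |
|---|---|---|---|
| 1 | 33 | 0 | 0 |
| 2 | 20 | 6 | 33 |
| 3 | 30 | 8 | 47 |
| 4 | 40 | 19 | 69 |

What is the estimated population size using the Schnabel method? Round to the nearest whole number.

Σ MᵢCᵢ = 0·33 + 33·20 + 47·30 + 69·40 = 0 + 660 + 1410 + 2760 = 4830
Σ Rᵢ = 0 + 6 + 8 + 19 = 33
N̂ = 4830 / 33 ≈ 146.4 → 146

N ≈ 146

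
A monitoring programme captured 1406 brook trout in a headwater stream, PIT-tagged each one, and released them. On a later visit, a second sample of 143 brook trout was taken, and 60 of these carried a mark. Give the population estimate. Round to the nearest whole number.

N ≈ 3351

If marked individuals mix randomly, R/C ≈ M/N, giving N ≈ M·C/R.
N = (1406 × 143) / 60 = 201058 / 60 ≈ 3351.0 → 3351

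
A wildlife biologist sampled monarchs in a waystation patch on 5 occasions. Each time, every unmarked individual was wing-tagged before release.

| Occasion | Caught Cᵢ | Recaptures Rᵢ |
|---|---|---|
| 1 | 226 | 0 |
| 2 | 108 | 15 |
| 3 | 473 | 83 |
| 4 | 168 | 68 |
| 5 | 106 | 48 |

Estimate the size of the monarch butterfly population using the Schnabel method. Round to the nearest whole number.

Marked at large before each occasion: Mᵢ = Σⱼ<ᵢ (Cⱼ − Rⱼ) → M1=0, M2=226, M3=319, M4=709, M5=809
Σ MᵢCᵢ = 0·226 + 226·108 + 319·473 + 709·168 + 809·106 = 0 + 24408 + 150887 + 119112 + 85754 = 380161
Σ Rᵢ = 0 + 15 + 83 + 68 + 48 = 214
N̂ = 380161 / 214 ≈ 1776.45 → 1776

N ≈ 1776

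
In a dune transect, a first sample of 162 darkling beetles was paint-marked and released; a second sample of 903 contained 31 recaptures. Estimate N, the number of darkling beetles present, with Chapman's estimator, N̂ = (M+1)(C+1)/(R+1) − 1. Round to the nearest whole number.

N̂ = (162+1)(903+1)/(31+1) − 1 = 163·904/32 − 1
= 147352/32 − 1 ≈ 4604.8 − 1 ≈ 4603.8 → 4604

N ≈ 4604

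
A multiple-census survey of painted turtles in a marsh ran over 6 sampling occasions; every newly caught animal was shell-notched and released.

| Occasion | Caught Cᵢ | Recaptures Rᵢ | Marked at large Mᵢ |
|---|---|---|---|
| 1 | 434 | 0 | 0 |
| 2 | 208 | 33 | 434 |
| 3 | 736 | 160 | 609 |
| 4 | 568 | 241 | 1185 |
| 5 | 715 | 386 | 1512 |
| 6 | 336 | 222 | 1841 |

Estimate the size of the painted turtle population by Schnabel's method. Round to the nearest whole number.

N ≈ 2794

Σ MᵢCᵢ = 0·434 + 434·208 + 609·736 + 1185·568 + 1512·715 + 1841·336 = 0 + 90272 + 448224 + 673080 + 1081080 + 618576 = 2911232
Σ Rᵢ = 0 + 33 + 160 + 241 + 386 + 222 = 1042
N̂ = 2911232 / 1042 ≈ 2793.9 → 2794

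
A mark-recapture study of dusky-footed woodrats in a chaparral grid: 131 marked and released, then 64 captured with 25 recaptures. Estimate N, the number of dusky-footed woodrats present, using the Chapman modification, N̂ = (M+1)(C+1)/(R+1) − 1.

N = 329

N̂ = (131+1)(64+1)/(25+1) − 1 = 132·65/26 − 1
= 8580/26 − 1 = 330 − 1 = 329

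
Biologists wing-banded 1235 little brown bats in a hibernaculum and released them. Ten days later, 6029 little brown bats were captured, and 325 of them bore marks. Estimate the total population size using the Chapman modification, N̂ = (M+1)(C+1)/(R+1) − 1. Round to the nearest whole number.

N̂ = (1235+1)(6029+1)/(325+1) − 1 = 1236·6030/326 − 1
= 7453080/326 − 1 ≈ 22862.2 − 1 ≈ 22861.2 → 22861

N ≈ 22,861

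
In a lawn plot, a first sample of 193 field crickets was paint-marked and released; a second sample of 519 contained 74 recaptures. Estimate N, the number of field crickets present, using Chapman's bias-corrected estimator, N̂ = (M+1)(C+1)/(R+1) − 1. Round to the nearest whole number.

N̂ = (193+1)(519+1)/(74+1) − 1 = 194·520/75 − 1
= 100880/75 − 1 ≈ 1345.1 − 1 ≈ 1344.1 → 1344

N ≈ 1344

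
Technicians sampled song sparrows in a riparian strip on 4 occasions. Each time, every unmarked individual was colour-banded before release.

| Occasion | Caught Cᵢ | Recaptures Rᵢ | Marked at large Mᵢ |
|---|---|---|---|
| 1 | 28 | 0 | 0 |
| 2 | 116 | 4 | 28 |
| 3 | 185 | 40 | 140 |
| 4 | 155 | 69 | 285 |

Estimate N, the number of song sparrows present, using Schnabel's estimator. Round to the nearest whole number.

Σ MᵢCᵢ = 0·28 + 28·116 + 140·185 + 285·155 = 0 + 3248 + 25900 + 44175 = 73323
Σ Rᵢ = 0 + 4 + 40 + 69 = 113
N̂ = 73323 / 113 ≈ 648.9 → 649

N ≈ 649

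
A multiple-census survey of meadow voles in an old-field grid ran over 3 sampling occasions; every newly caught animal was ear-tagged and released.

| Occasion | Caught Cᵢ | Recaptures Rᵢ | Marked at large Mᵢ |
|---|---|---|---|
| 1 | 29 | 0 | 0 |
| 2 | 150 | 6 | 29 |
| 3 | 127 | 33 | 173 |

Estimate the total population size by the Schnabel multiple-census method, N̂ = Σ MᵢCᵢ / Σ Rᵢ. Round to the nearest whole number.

Σ MᵢCᵢ = 0·29 + 29·150 + 173·127 = 0 + 4350 + 21971 = 26321
Σ Rᵢ = 0 + 6 + 33 = 39
N̂ = 26321 / 39 ≈ 674.9 → 675

N ≈ 675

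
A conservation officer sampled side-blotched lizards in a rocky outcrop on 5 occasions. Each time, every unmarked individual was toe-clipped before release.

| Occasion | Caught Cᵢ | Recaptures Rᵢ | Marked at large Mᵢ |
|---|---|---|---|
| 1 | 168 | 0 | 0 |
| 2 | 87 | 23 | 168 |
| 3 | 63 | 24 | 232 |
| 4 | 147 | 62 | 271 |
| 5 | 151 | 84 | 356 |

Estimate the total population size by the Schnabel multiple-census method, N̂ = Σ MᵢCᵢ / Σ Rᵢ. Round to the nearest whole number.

N ≈ 636

Σ MᵢCᵢ = 0·168 + 168·87 + 232·63 + 271·147 + 356·151 = 0 + 14616 + 14616 + 39837 + 53756 = 122825
Σ Rᵢ = 0 + 23 + 24 + 62 + 84 = 193
N̂ = 122825 / 193 ≈ 636.4 → 636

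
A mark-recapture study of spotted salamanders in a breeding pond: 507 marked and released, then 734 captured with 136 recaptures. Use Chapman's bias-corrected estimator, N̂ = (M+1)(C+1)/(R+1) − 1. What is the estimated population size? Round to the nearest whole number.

N̂ = (507+1)(734+1)/(136+1) − 1 = 508·735/137 − 1
= 373380/137 − 1 ≈ 2725.4 − 1 ≈ 2724.4 → 2724

N ≈ 2724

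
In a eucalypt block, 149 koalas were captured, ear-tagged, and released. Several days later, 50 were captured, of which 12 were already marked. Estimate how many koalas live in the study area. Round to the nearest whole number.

The marked fraction in the recapture sample should equal the marked fraction in the population: 12/50 = 149/N.
N = (149 × 50) / 12 = 7450 / 12 ≈ 620.8 → 621

N ≈ 621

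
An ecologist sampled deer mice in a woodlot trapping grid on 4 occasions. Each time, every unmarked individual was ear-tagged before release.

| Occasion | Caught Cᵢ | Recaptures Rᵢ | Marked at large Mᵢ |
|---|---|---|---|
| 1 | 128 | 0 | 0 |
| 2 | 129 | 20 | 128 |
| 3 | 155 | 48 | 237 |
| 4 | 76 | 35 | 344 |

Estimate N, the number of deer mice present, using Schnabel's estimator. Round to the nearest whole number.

N ≈ 771

Σ MᵢCᵢ = 0·128 + 128·129 + 237·155 + 344·76 = 0 + 16512 + 36735 + 26144 = 79391
Σ Rᵢ = 0 + 20 + 48 + 35 = 103
N̂ = 79391 / 103 ≈ 770.8 → 771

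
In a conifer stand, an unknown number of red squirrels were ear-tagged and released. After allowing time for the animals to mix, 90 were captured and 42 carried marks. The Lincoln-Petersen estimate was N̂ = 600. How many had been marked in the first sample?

M = 280

From N = M·C/R: M = N·R / C = 600·42 / 90 = 25200 / 90 = 280.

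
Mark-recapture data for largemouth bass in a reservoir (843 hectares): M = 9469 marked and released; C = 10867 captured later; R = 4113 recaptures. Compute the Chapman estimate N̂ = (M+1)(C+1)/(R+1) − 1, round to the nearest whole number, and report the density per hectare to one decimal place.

density ≈ 29.7 largemouth bass per hectare

N̂ = 9470·10868/4114 − 1 = 102919960/4114 − 1 ≈ 25016.0 → 25016
Density = N̂ / area = 25016 / 843 ≈ 29.67 → 29.7 per hectare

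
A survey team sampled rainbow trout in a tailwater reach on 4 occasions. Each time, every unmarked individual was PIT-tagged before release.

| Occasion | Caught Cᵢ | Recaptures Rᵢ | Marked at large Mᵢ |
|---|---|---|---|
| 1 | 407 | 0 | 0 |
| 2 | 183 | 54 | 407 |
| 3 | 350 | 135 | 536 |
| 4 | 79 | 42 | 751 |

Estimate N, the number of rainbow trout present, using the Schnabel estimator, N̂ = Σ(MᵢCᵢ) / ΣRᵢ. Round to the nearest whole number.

N ≈ 1391

Σ MᵢCᵢ = 0·407 + 407·183 + 536·350 + 751·79 = 0 + 74481 + 187600 + 59329 = 321410
Σ Rᵢ = 0 + 54 + 135 + 42 = 231
N̂ = 321410 / 231 ≈ 1391.4 → 1391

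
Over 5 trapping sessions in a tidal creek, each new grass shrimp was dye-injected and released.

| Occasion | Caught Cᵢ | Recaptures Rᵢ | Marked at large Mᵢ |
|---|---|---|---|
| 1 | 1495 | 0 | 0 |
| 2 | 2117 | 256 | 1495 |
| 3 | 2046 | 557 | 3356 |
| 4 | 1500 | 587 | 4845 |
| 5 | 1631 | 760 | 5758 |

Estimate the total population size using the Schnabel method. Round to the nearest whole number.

N ≈ 12,357

Σ MᵢCᵢ = 0·1495 + 1495·2117 + 3356·2046 + 4845·1500 + 5758·1631 = 0 + 3164915 + 6866376 + 7267500 + 9391298 = 26690089
Σ Rᵢ = 0 + 256 + 557 + 587 + 760 = 2160
N̂ = 26690089 / 2160 ≈ 12356.5 → 12357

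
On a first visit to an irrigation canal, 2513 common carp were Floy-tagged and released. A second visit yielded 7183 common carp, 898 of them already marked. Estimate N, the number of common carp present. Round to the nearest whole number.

N = (2513 × 7183) / 898 = 18050879 / 898 ≈ 20101.2 → 20101

N ≈ 20,101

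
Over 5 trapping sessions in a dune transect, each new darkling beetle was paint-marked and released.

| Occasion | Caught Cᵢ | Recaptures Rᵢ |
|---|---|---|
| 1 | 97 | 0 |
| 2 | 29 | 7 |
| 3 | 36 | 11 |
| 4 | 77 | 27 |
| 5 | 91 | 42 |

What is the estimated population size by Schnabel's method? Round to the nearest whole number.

Marked at large before each occasion: Mᵢ = Σⱼ<ᵢ (Cⱼ − Rⱼ) → M1=0, M2=97, M3=119, M4=144, M5=194
Σ MᵢCᵢ = 0·97 + 97·29 + 119·36 + 144·77 + 194·91 = 0 + 2813 + 4284 + 11088 + 17654 = 35839
Σ Rᵢ = 0 + 7 + 11 + 27 + 42 = 87
N̂ = 35839 / 87 ≈ 411.9 → 412

N ≈ 412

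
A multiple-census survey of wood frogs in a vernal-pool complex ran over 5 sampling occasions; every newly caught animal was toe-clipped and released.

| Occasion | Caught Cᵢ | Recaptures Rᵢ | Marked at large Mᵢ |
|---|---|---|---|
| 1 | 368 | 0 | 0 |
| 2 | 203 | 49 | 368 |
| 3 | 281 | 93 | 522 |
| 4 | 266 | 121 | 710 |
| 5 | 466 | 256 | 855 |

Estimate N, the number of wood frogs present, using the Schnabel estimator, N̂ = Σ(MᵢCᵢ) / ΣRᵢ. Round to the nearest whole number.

Σ MᵢCᵢ = 0·368 + 368·203 + 522·281 + 710·266 + 855·466 = 0 + 74704 + 146682 + 188860 + 398430 = 808676
Σ Rᵢ = 0 + 49 + 93 + 121 + 256 = 519
N̂ = 808676 / 519 ≈ 1558.1 → 1558

N ≈ 1558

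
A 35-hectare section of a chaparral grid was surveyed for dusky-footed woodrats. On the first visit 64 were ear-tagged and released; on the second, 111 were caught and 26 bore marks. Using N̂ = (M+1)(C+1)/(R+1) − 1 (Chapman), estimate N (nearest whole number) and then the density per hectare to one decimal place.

N̂ = 65·112/27 − 1 = 7280/27 − 1 ≈ 268.6 → 269
Density = N̂ / area = 269 / 35 ≈ 7.69 → 7.7 per hectare

density ≈ 7.7 dusky-footed woodrats per hectare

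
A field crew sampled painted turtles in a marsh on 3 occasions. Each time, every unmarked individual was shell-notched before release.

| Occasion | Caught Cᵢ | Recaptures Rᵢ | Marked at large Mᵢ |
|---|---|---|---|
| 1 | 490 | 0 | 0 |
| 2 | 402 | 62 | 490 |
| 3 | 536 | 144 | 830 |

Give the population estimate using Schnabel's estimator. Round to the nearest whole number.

Σ MᵢCᵢ = 0·490 + 490·402 + 830·536 = 0 + 196980 + 444880 = 641860
Σ Rᵢ = 0 + 62 + 144 = 206
N̂ = 641860 / 206 ≈ 3115.8 → 3116

N ≈ 3116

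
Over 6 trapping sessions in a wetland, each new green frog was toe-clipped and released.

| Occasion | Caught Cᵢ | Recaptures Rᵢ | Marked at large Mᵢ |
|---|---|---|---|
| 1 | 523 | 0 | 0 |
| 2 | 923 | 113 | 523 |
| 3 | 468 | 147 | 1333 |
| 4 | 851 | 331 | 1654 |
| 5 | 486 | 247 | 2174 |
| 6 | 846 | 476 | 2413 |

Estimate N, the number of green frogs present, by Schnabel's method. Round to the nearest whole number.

N ≈ 4271

Σ MᵢCᵢ = 0·523 + 523·923 + 1333·468 + 1654·851 + 2174·486 + 2413·846 = 0 + 482729 + 623844 + 1407554 + 1056564 + 2041398 = 5612089
Σ Rᵢ = 0 + 113 + 147 + 331 + 247 + 476 = 1314
N̂ = 5612089 / 1314 ≈ 4271.0 → 4271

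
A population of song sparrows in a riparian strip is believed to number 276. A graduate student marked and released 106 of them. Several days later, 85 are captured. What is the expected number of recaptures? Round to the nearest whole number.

expected recaptures ≈ 33

The marked fraction of the population is 106/276, so in a sample of 85 expect C·(M/N) marked.
E[R] = 106 × 85 / 276 = 9010 / 276 ≈ 32.6 → 33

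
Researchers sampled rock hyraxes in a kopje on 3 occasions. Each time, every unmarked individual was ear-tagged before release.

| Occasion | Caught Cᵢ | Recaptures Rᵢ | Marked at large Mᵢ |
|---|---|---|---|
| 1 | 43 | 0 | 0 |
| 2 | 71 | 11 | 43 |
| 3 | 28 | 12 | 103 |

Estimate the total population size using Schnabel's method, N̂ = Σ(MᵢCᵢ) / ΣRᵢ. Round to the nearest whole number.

N ≈ 258

Σ MᵢCᵢ = 0·43 + 43·71 + 103·28 = 0 + 3053 + 2884 = 5937
Σ Rᵢ = 0 + 11 + 12 = 23
N̂ = 5937 / 23 ≈ 258.1 → 258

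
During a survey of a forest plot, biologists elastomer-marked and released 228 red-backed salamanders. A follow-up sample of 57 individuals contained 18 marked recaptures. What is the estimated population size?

N = 722

N = (228 × 57) / 18 = 12996 / 18 = 722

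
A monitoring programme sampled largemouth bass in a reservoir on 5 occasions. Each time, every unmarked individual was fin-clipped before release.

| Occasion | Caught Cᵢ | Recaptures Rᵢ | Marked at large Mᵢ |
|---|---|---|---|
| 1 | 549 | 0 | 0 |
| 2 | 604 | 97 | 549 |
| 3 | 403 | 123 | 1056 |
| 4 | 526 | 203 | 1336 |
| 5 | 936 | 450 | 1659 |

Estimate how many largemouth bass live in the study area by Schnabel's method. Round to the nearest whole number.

N ≈ 3451

Σ MᵢCᵢ = 0·549 + 549·604 + 1056·403 + 1336·526 + 1659·936 = 0 + 331596 + 425568 + 702736 + 1552824 = 3012724
Σ Rᵢ = 0 + 97 + 123 + 203 + 450 = 873
N̂ = 3012724 / 873 ≈ 3451.0 → 3451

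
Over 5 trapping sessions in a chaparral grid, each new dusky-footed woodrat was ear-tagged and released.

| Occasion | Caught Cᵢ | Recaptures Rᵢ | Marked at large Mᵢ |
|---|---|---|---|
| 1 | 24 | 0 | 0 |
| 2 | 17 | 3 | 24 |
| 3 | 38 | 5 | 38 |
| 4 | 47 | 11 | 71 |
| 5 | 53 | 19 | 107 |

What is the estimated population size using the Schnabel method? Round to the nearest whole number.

Σ MᵢCᵢ = 0·24 + 24·17 + 38·38 + 71·47 + 107·53 = 0 + 408 + 1444 + 3337 + 5671 = 10860
Σ Rᵢ = 0 + 3 + 5 + 11 + 19 = 38
N̂ = 10860 / 38 ≈ 285.8 → 286

N ≈ 286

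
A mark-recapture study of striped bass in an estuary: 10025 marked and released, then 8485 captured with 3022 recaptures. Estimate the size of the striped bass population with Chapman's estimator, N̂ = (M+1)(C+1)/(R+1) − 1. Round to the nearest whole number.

N̂ = (10025+1)(8485+1)/(3022+1) − 1 = 10026·8486/3023 − 1
= 85080636/3023 − 1 ≈ 28144.4 − 1 ≈ 28143.4 → 28143

N ≈ 28,143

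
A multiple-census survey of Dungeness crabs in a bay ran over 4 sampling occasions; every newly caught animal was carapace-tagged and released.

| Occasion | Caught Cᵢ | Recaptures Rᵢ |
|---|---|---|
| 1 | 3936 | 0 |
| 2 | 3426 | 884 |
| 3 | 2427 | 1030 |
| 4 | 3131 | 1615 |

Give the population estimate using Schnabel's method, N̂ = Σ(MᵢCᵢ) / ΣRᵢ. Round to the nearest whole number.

Marked at large before each occasion: Mᵢ = Σⱼ<ᵢ (Cⱼ − Rⱼ) → M1=0, M2=3936, M3=6478, M4=7875
Σ MᵢCᵢ = 0·3936 + 3936·3426 + 6478·2427 + 7875·3131 = 0 + 13484736 + 15722106 + 24656625 = 53863467
Σ Rᵢ = 0 + 884 + 1030 + 1615 = 3529
N̂ = 53863467 / 3529 ≈ 15263.1 → 15263

N ≈ 15,263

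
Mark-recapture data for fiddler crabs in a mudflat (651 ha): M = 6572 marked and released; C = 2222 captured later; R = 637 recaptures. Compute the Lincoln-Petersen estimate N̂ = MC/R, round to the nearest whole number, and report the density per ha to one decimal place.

density ≈ 35.2 fiddler crabs per ha

N̂ = 6572·2222/637 = 14602984/637 ≈ 22924.6 → 22925
Density = N̂ / area = 22925 / 651 ≈ 35.22 → 35.2 per ha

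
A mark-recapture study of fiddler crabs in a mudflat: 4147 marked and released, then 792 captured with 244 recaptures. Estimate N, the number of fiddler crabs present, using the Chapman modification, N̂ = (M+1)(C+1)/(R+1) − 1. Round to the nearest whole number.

N ≈ 13,425

N̂ = (4147+1)(792+1)/(244+1) − 1 = 4148·793/245 − 1
= 3289364/245 − 1 ≈ 13426.0 − 1 ≈ 13425.0 → 13425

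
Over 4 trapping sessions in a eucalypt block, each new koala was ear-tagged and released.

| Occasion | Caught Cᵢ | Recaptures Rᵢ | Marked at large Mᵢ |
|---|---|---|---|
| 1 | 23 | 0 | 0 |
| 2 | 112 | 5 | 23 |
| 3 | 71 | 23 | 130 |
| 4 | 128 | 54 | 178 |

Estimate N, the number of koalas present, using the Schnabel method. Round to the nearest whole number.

Σ MᵢCᵢ = 0·23 + 23·112 + 130·71 + 178·128 = 0 + 2576 + 9230 + 22784 = 34590
Σ Rᵢ = 0 + 5 + 23 + 54 = 82
N̂ = 34590 / 82 ≈ 421.8 → 422

N ≈ 422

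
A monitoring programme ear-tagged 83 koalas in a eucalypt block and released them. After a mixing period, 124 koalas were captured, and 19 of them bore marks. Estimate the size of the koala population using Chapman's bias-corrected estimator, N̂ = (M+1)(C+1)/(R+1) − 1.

N = 524

N̂ = (83+1)(124+1)/(19+1) − 1 = 84·125/20 − 1
= 10500/20 − 1 = 525 − 1 = 524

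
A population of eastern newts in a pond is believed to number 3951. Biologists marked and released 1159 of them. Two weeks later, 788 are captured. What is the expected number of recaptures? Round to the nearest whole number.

expected recaptures ≈ 231

The marked fraction of the population is 1159/3951, so in a sample of 788 expect C·(M/N) marked.
E[R] = 1159 × 788 / 3951 = 913292 / 3951 ≈ 231.2 → 231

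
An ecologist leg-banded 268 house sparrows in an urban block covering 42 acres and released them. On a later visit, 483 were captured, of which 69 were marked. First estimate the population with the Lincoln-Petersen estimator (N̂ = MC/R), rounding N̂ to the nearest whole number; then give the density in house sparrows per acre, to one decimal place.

N̂ = 268·483/69 = 129444/69 = 1876
Density = N̂ / area = 1876 / 42 ≈ 44.67 → 44.7 per acre

density ≈ 44.7 house sparrows per acre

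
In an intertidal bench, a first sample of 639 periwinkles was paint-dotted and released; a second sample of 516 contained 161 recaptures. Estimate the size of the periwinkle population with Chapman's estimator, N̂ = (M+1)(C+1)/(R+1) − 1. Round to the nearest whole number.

N ≈ 2041

N̂ = (639+1)(516+1)/(161+1) − 1 = 640·517/162 − 1
= 330880/162 − 1 ≈ 2042.47 − 1 ≈ 2041.47 → 2041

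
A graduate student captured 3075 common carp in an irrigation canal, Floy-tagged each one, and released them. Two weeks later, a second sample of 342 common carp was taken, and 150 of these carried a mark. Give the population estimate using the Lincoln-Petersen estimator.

N = (3075 × 342) / 150 = 1051650 / 150 = 7011

N = 7011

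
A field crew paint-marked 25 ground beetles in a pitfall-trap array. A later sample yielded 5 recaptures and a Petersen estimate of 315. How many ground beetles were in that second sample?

C = 63

From N = M·C/R: C = N·R / M = 315·5 / 25 = 1575 / 25 = 63.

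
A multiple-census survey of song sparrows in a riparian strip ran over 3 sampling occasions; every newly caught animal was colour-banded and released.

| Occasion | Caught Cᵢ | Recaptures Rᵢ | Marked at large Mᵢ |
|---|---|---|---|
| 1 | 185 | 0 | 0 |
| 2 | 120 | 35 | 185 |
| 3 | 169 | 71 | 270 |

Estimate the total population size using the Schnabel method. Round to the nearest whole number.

Σ MᵢCᵢ = 0·185 + 185·120 + 270·169 = 0 + 22200 + 45630 = 67830
Σ Rᵢ = 0 + 35 + 71 = 106
N̂ = 67830 / 106 ≈ 639.9 → 640

N ≈ 640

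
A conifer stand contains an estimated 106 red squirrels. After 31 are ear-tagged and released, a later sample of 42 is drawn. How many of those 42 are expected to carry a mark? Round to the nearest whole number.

expected recaptures ≈ 12

The marked fraction of the population is 31/106, so in a sample of 42 expect C·(M/N) marked.
E[R] = 31 × 42 / 106 = 1302 / 106 ≈ 12.3 → 12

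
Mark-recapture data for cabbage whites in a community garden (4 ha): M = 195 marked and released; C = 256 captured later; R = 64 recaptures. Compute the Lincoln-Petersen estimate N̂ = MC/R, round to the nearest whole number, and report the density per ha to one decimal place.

N̂ = 195·256/64 = 49920/64 = 780
Density = N̂ / area = 780 / 4 = 195.0 per ha

density ≈ 195.0 cabbage whites per ha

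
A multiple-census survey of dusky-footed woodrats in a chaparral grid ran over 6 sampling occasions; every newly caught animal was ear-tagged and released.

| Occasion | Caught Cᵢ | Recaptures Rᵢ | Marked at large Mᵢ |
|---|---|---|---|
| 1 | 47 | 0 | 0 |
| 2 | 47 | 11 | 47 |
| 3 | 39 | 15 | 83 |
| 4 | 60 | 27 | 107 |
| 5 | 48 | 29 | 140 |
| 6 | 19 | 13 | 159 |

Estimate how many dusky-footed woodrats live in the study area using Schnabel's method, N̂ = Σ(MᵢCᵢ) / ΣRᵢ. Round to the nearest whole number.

N ≈ 227

Σ MᵢCᵢ = 0·47 + 47·47 + 83·39 + 107·60 + 140·48 + 159·19 = 0 + 2209 + 3237 + 6420 + 6720 + 3021 = 21607
Σ Rᵢ = 0 + 11 + 15 + 27 + 29 + 13 = 95
N̂ = 21607 / 95 ≈ 227.4 → 227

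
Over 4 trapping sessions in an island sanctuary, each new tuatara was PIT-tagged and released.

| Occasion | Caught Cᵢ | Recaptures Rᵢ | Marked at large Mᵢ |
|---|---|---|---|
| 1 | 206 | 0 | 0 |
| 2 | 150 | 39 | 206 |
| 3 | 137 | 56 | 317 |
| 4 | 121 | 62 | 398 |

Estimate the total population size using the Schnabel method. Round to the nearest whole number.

Σ MᵢCᵢ = 0·206 + 206·150 + 317·137 + 398·121 = 0 + 30900 + 43429 + 48158 = 122487
Σ Rᵢ = 0 + 39 + 56 + 62 = 157
N̂ = 122487 / 157 ≈ 780.2 → 780

N ≈ 780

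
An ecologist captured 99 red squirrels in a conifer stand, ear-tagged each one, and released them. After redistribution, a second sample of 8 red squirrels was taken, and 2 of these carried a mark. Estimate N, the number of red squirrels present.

N = 396

N = (99 × 8) / 2 = 792 / 2 = 396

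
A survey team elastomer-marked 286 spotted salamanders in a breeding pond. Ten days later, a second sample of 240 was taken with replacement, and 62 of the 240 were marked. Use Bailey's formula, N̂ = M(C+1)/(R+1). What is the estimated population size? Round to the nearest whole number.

N̂ = 286·(240+1)/(62+1) = 286·241/63 = 68926/63 ≈ 1094.1 → 1094

N ≈ 1094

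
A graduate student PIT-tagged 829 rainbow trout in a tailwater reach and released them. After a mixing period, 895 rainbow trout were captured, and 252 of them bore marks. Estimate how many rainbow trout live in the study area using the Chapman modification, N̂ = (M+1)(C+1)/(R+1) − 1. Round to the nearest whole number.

N̂ = (829+1)(895+1)/(252+1) − 1 = 830·896/253 − 1
= 743680/253 − 1 ≈ 2939.4 − 1 ≈ 2938.4 → 2938

N ≈ 2938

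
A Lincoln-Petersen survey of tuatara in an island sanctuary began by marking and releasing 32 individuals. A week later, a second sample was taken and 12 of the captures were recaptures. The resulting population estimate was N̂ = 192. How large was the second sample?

From N = M·C/R: C = N·R / M = 192·12 / 32 = 2304 / 32 = 72.

C = 72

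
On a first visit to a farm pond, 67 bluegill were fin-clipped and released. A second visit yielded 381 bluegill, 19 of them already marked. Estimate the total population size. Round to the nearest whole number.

The marked fraction in the recapture sample should equal the marked fraction in the population: 19/381 = 67/N.
N = (67 × 381) / 19 = 25527 / 19 ≈ 1343.5 → 1344

N ≈ 1344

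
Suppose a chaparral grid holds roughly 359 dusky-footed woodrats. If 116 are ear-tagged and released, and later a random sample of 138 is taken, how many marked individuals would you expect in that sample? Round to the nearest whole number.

expected recaptures ≈ 45

Expected recaptures E[R] = M·C / N.
E[R] = 116 × 138 / 359 = 16008 / 359 ≈ 44.6 → 45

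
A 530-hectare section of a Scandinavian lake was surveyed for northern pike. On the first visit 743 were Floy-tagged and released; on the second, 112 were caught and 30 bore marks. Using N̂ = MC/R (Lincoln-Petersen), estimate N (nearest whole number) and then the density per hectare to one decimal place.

density ≈ 5.2 northern pike per hectare

N̂ = 743·112/30 = 83216/30 ≈ 2773.9 → 2774
Density = N̂ / area = 2774 / 530 ≈ 5.23 → 5.2 per hectare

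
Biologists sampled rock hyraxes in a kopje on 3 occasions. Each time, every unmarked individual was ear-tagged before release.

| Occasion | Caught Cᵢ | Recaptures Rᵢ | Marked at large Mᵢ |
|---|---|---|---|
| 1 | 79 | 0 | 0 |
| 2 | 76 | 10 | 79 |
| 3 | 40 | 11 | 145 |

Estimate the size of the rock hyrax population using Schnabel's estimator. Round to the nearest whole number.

N ≈ 562

Σ MᵢCᵢ = 0·79 + 79·76 + 145·40 = 0 + 6004 + 5800 = 11804
Σ Rᵢ = 0 + 10 + 11 = 21
N̂ = 11804 / 21 ≈ 562.1 → 562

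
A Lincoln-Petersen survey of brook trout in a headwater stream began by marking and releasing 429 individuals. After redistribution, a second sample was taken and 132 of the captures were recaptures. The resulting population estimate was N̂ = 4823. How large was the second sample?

From N = M·C/R: C = N·R / M = 4823·132 / 429 = 636636 / 429 = 1484.

C = 1484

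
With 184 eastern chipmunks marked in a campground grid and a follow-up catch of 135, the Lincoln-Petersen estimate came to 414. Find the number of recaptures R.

R = 60

From N = M·C/R: R = M·C / N = 184·135 / 414 = 24840 / 414 = 60.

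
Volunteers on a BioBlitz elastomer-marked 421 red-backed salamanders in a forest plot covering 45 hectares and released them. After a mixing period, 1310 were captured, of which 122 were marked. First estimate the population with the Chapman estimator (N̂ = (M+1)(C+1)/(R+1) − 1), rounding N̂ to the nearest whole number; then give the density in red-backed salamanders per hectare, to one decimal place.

density ≈ 99.9 red-backed salamanders per hectare

N̂ = 422·1311/123 − 1 = 553242/123 − 1 ≈ 4496.9 → 4497
Density = N̂ / area = 4497 / 45 ≈ 99.93 → 99.9 per hectare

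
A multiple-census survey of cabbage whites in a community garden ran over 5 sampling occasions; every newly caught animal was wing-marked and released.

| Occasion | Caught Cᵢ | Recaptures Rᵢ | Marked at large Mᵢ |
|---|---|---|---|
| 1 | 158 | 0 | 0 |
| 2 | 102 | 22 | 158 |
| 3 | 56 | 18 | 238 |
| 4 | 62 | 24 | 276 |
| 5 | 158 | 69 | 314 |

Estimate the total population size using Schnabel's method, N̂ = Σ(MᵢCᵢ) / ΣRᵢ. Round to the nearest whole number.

N ≈ 723

Σ MᵢCᵢ = 0·158 + 158·102 + 238·56 + 276·62 + 314·158 = 0 + 16116 + 13328 + 17112 + 49612 = 96168
Σ Rᵢ = 0 + 22 + 18 + 24 + 69 = 133
N̂ = 96168 / 133 ≈ 723.1 → 723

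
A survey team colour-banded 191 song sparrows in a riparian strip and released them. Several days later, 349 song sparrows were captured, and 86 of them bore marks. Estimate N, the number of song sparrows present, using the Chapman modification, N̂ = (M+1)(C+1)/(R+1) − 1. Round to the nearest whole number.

N̂ = (191+1)(349+1)/(86+1) − 1 = 192·350/87 − 1
= 67200/87 − 1 ≈ 772.4 − 1 ≈ 771.4 → 771

N ≈ 771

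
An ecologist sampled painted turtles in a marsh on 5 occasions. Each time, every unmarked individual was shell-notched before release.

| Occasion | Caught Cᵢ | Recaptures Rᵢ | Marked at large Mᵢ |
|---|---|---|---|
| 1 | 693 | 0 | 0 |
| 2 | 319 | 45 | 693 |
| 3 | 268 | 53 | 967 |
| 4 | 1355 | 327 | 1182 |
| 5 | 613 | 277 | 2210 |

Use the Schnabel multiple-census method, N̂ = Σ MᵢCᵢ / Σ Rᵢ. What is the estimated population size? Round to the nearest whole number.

N ≈ 4895

Σ MᵢCᵢ = 0·693 + 693·319 + 967·268 + 1182·1355 + 2210·613 = 0 + 221067 + 259156 + 1601610 + 1354730 = 3436563
Σ Rᵢ = 0 + 45 + 53 + 327 + 277 = 702
N̂ = 3436563 / 702 ≈ 4895.4 → 4895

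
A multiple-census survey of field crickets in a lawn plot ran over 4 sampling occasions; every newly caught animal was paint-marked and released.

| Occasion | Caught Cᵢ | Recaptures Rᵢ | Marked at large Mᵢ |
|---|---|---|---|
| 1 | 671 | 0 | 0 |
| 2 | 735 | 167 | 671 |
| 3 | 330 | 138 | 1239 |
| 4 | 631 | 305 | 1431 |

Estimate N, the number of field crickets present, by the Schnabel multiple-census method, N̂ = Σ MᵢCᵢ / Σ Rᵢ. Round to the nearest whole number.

Σ MᵢCᵢ = 0·671 + 671·735 + 1239·330 + 1431·631 = 0 + 493185 + 408870 + 902961 = 1805016
Σ Rᵢ = 0 + 167 + 138 + 305 = 610
N̂ = 1805016 / 610 ≈ 2959.0 → 2959

N ≈ 2959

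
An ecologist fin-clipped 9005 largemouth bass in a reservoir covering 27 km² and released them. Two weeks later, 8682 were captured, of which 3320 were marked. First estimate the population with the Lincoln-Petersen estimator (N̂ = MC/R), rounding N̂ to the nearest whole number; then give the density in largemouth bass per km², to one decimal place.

N̂ = 9005·8682/3320 = 78181410/3320 ≈ 23548.6 → 23549
Density = N̂ / area = 23549 / 27 ≈ 872.19 → 872.2 per km²

density ≈ 872.2 largemouth bass per km²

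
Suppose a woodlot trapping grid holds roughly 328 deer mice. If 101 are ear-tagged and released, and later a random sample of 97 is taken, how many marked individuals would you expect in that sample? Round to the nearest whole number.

The marked fraction of the population is 101/328, so in a sample of 97 expect C·(M/N) marked.
E[R] = 101 × 97 / 328 = 9797 / 328 ≈ 29.9 → 30

expected recaptures ≈ 30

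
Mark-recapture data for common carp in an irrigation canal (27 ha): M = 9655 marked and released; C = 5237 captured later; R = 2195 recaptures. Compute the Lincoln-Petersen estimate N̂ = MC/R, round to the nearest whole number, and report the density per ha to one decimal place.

N̂ = 9655·5237/2195 = 50563235/2195 ≈ 23035.6 → 23036
Density = N̂ / area = 23036 / 27 ≈ 853.19 → 853.2 per ha

density ≈ 853.2 common carp per ha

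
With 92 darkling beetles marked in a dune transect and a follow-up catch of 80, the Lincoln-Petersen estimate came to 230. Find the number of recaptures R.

From N = M·C/R: R = M·C / N = 92·80 / 230 = 7360 / 230 = 32.

R = 32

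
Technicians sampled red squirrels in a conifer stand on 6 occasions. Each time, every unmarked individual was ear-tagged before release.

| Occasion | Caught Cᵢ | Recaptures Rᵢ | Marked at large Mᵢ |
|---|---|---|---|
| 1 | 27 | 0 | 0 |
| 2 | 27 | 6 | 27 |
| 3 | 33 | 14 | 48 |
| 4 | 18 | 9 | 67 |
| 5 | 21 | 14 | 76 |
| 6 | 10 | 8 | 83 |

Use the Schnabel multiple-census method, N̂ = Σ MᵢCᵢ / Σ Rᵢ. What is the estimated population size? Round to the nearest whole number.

N ≈ 117

Σ MᵢCᵢ = 0·27 + 27·27 + 48·33 + 67·18 + 76·21 + 83·10 = 0 + 729 + 1584 + 1206 + 1596 + 830 = 5945
Σ Rᵢ = 0 + 6 + 14 + 9 + 14 + 8 = 51
N̂ = 5945 / 51 ≈ 116.6 → 117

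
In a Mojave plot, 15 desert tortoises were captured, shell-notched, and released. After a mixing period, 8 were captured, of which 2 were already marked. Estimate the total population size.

N = 60

The marked fraction in the recapture sample should equal the marked fraction in the population: 2/8 = 15/N.
N = (15 × 8) / 2 = 120 / 2 = 60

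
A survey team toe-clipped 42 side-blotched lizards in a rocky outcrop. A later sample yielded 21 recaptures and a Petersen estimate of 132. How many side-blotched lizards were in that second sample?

C = 66

From N = M·C/R: C = N·R / M = 132·21 / 42 = 2772 / 42 = 66.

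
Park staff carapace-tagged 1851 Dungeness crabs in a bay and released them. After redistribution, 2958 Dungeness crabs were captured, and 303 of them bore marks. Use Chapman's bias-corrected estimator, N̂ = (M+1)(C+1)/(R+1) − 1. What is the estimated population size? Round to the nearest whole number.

N̂ = (1851+1)(2958+1)/(303+1) − 1 = 1852·2959/304 − 1
= 5480068/304 − 1 ≈ 18026.5 − 1 ≈ 18025.5 → 18026

N ≈ 18,026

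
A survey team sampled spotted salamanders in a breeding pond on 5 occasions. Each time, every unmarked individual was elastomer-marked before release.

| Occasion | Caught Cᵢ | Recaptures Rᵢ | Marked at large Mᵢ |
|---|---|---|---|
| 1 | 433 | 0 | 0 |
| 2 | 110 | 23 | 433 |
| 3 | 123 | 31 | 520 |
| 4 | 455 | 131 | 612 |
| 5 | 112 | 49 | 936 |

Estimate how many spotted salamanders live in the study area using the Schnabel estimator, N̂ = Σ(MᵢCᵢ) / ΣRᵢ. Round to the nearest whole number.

N ≈ 2115

Σ MᵢCᵢ = 0·433 + 433·110 + 520·123 + 612·455 + 936·112 = 0 + 47630 + 63960 + 278460 + 104832 = 494882
Σ Rᵢ = 0 + 23 + 31 + 131 + 49 = 234
N̂ = 494882 / 234 ≈ 2114.9 → 2115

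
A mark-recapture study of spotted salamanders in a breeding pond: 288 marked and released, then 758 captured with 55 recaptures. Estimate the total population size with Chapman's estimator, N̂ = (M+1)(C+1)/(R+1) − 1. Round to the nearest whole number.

N ≈ 3916

N̂ = (288+1)(758+1)/(55+1) − 1 = 289·759/56 − 1
= 219351/56 − 1 ≈ 3917.0 − 1 ≈ 3916.0 → 3916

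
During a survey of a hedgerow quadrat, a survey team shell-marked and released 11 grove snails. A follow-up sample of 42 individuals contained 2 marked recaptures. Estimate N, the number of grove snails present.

N = 231

If marked individuals mix randomly, R/C ≈ M/N, giving N ≈ M·C/R.
N = (11 × 42) / 2 = 462 / 2 = 231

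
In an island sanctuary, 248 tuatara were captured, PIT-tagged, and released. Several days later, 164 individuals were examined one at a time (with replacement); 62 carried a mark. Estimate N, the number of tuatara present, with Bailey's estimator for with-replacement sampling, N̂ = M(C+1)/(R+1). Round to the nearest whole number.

N̂ = 248·(164+1)/(62+1) = 248·165/63 = 40920/63 ≈ 649.5 → 650

N ≈ 650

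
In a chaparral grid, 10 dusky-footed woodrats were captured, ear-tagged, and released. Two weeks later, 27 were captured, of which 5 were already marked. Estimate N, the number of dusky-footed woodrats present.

N = 54

N = (10 × 27) / 5 = 270 / 5 = 54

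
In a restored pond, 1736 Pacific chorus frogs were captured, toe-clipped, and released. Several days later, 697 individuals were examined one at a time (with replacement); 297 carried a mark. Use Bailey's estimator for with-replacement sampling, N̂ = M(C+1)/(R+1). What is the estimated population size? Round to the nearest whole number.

N̂ = 1736·(697+1)/(297+1) = 1736·698/298 = 1211728/298 ≈ 4066.2 → 4066

N ≈ 4066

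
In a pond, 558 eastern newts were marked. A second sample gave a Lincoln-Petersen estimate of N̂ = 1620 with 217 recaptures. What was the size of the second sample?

C = 630

From N = M·C/R: C = N·R / M = 1620·217 / 558 = 351540 / 558 = 630.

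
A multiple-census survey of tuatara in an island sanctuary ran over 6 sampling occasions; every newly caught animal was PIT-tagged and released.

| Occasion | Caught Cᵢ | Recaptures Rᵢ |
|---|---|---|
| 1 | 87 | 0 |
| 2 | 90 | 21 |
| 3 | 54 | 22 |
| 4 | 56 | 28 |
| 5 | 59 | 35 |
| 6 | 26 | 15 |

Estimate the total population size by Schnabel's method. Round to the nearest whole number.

Marked at large before each occasion: Mᵢ = Σⱼ<ᵢ (Cⱼ − Rⱼ) → M1=0, M2=87, M3=156, M4=188, M5=216, M6=240
Σ MᵢCᵢ = 0·87 + 87·90 + 156·54 + 188·56 + 216·59 + 240·26 = 0 + 7830 + 8424 + 10528 + 12744 + 6240 = 45766
Σ Rᵢ = 0 + 21 + 22 + 28 + 35 + 15 = 121
N̂ = 45766 / 121 ≈ 378.2 → 378

N ≈ 378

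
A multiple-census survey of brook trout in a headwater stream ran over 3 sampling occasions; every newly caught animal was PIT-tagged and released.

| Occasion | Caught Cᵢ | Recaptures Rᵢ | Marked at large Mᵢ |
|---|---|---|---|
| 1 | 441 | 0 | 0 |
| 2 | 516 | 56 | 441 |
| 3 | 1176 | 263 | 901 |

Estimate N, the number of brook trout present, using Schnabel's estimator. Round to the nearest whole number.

N ≈ 4035

Σ MᵢCᵢ = 0·441 + 441·516 + 901·1176 = 0 + 227556 + 1059576 = 1287132
Σ Rᵢ = 0 + 56 + 263 = 319
N̂ = 1287132 / 319 ≈ 4034.9 → 4035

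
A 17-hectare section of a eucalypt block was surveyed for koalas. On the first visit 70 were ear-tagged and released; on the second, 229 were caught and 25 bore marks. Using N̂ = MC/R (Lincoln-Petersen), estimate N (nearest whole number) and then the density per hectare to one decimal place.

N̂ = 70·229/25 = 16030/25 ≈ 641.2 → 641
Density = N̂ / area = 641 / 17 ≈ 37.71 → 37.7 per hectare

density ≈ 37.7 koalas per hectare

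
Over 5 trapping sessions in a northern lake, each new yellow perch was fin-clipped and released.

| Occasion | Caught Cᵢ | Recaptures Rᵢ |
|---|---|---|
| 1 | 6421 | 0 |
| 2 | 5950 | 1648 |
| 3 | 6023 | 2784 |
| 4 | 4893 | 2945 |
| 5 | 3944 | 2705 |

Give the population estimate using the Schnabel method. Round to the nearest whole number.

Marked at large before each occasion: Mᵢ = Σⱼ<ᵢ (Cⱼ − Rⱼ) → M1=0, M2=6421, M3=10723, M4=13962, M5=15910
Σ MᵢCᵢ = 0·6421 + 6421·5950 + 10723·6023 + 13962·4893 + 15910·3944 = 0 + 38204950 + 64584629 + 68316066 + 62749040 = 233854685
Σ Rᵢ = 0 + 1648 + 2784 + 2945 + 2705 = 10082
N̂ = 233854685 / 10082 ≈ 23195.3 → 23195

N ≈ 23,195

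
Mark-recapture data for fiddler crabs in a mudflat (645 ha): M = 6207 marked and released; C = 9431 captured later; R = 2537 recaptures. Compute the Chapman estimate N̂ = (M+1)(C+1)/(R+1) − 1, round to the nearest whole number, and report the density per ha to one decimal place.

N̂ = 6208·9432/2538 − 1 = 58553856/2538 − 1 ≈ 23069.9 → 23070
Density = N̂ / area = 23070 / 645 ≈ 35.77 → 35.8 per ha

density ≈ 35.8 fiddler crabs per ha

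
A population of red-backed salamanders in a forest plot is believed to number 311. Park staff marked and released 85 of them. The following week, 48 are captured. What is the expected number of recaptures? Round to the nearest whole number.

The marked fraction of the population is 85/311, so in a sample of 48 expect C·(M/N) marked.
E[R] = 85 × 48 / 311 = 4080 / 311 ≈ 13.1 → 13

expected recaptures ≈ 13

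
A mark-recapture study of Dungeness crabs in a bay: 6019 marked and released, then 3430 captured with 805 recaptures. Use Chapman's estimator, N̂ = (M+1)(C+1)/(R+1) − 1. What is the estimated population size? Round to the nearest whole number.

N ≈ 25,625

N̂ = (6019+1)(3430+1)/(805+1) − 1 = 6020·3431/806 − 1
= 20654620/806 − 1 ≈ 25626.1 − 1 ≈ 25625.1 → 25625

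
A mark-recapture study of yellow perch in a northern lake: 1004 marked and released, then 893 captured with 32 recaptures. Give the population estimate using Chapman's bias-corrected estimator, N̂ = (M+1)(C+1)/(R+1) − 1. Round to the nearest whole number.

N ≈ 27,225

N̂ = (1004+1)(893+1)/(32+1) − 1 = 1005·894/33 − 1
= 898470/33 − 1 ≈ 27226.4 − 1 ≈ 27225.4 → 27225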